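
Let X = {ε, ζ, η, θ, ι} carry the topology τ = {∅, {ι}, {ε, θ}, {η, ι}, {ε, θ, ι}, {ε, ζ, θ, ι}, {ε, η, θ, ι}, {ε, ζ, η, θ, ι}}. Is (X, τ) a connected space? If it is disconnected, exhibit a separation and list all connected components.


(X, τ) is connected.

Find clopen sets (U ∈ τ with X ∖ U ∈ τ):
  U = ∅, X ∖ U = {ε, ζ, η, θ, ι} — both open, so U is clopen.
  U = {ε, ζ, η, θ, ι}, X ∖ U = ∅ — both open, so U is clopen.
Only trivial clopens (∅ and X) exist, so (X, τ) is connected.
Compute connected components by grouping points that agree on all clopens:
  component: {ε, ζ, η, θ, ι}


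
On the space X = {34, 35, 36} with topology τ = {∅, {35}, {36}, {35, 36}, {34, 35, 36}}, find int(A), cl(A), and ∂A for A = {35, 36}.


int(A) = {35, 36}, cl(A) = {34, 35, 36}, ∂A = {34}.

Closed sets in (X, τ) are complements of opens:
  closed(X, τ) = {∅, {34}, {34, 35}, {34, 36}, {34, 35, 36}}.
int(A) = ⋃ {U ∈ τ : U ⊆ A}. Opens contained in A: ∅, {35}, {36}, {35, 36}.
Taking the union of these: int(A) = {35, 36}.
cl(A) = ⋂ {C closed : A ⊆ C}. Closed sets containing A: {34, 35, 36}.
Intersecting these: cl(A) = {34, 35, 36}.
∂A = cl(A) ∖ int(A) = {34, 35, 36} ∖ {35, 36} = {34}.


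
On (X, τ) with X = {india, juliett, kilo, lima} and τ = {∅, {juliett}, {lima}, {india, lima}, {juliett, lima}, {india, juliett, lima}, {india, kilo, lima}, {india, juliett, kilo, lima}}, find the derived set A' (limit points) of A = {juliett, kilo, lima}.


A' = {india, kilo}

For each x ∈ X, list the open sets U ∈ τ with x ∈ U, then check whether U ∩ (A ∖ {x}) ≠ ∅ for every such U.
  x = india: opens ∋ x are {india, lima}, {india, juliett, lima}, {india, kilo, lima}, {india, juliett, kilo, lima}; each meets A ∖ {india}, so x IS a limit point.
  x = juliett: open {juliett} ∋ x has {juliett} ∩ (A ∖ {juliett}) = ∅, so x is NOT a limit point.
  x = kilo: opens ∋ x are {india, kilo, lima}, {india, juliett, kilo, lima}; each meets A ∖ {kilo}, so x IS a limit point.
  x = lima: open {lima} ∋ x has {lima} ∩ (A ∖ {lima}) = ∅, so x is NOT a limit point.
Collecting: A' = {india, kilo}.


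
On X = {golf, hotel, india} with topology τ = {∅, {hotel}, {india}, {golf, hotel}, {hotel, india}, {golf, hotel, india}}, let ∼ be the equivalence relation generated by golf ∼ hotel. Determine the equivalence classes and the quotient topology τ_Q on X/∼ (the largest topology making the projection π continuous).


X/∼ = {[golf=hotel], [india]}; |τ_Q| = 4.

Equivalence classes: [golf=hotel], [india].
Quotient map π: X → X/∼ sends golf ↦ [golf=hotel], hotel ↦ [golf=hotel], india ↦ [india].
For each subset V ⊆ X/∼, compute π^{-1}(V) ⊆ X and check whether π^{-1}(V) ∈ τ. V is open in τ_Q iff π^{-1}(V) ∈ τ.
  V = {}: π^{-1}(V) = ∅ ∈ τ ✓.
  V = {[golf=hotel]}: π^{-1}(V) = {golf, hotel} ∈ τ ✓.
  V = {[india]}: π^{-1}(V) = {india} ∈ τ ✓.
  V = {[golf=hotel], [india]}: π^{-1}(V) = {golf, hotel, india} ∈ τ ✓.
Open sets in the quotient: τ_Q = {{}, {[golf=hotel]}, {[india]}, {[golf=hotel], [india]}} (4 elements).


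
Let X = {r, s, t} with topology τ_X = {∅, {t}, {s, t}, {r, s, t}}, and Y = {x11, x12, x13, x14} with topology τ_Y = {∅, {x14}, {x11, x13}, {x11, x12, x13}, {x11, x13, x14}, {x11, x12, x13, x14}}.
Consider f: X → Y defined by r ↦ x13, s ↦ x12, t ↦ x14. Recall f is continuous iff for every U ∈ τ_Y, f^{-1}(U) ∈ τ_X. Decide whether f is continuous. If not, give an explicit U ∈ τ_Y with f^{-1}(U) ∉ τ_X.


f is NOT continuous.

Compute f^{-1}(U) for each U ∈ τ_Y:
  U = ∅: f^{-1}(U) = ∅ ∈ τ_X ✓.
  U = {x14}: f^{-1}(U) = {t} ∈ τ_X ✓.
  U = {x11, x13}: f^{-1}(U) = {r} ∉ τ_X ✗.
  U = {x11, x12, x13}: f^{-1}(U) = {r, s} ∉ τ_X ✗.
  U = {x11, x13, x14}: f^{-1}(U) = {r, t} ∉ τ_X ✗.
  U = {x11, x12, x13, x14}: f^{-1}(U) = {r, s, t} ∈ τ_X ✓.
Found U = {x11, x13} with f^{-1}(U) = {r} not in τ_X. Therefore f is NOT continuous.


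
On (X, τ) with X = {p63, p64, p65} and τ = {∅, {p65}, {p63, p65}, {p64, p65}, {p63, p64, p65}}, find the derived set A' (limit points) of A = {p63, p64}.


A' = ∅

For each x ∈ X, list the open sets U ∈ τ with x ∈ U, then check whether U ∩ (A ∖ {x}) ≠ ∅ for every such U.
  x = p63: open {p63, p65} ∋ x has {p63, p65} ∩ (A ∖ {p63}) = ∅, so x is NOT a limit point.
  x = p64: open {p64, p65} ∋ x has {p64, p65} ∩ (A ∖ {p64}) = ∅, so x is NOT a limit point.
  x = p65: open {p65} ∋ x has {p65} ∩ (A ∖ {p65}) = ∅, so x is NOT a limit point.
Collecting: A' = ∅.


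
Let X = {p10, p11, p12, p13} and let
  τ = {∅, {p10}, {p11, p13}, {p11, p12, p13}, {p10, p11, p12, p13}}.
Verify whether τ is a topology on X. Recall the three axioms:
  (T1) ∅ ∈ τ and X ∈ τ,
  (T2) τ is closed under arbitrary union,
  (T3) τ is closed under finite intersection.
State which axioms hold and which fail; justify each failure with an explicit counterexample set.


τ is NOT a topology on X.

Axiom (T1): ∅ ∈ τ? Yes; X ∈ τ? Yes.
Axiom (T2/T3): check pairwise unions and intersections of members of τ.
Counterexample for (T2): {p10} ∪ {p11, p13} = {p10, p11, p13} ∉ τ. Therefore τ is NOT a topology.


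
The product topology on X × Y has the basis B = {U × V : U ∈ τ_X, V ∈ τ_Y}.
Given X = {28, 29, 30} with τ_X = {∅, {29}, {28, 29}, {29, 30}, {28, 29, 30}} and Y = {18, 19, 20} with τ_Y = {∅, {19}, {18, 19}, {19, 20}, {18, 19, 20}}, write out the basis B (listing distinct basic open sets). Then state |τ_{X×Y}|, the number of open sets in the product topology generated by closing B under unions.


Basis B = {∅ × ∅, {29} × {19}, {28, 29} × {19}, {29} × {18, 19}, {29} × {19, 20}, {29, 30} × {19}, {28, 29, 30} × {19}, {29} × {18, 19, 20}, {28, 29} × {18, 19}, {28, 29} × {19, 20}, {29, 30} × {18, 19}, {29, 30} × {19, 20}, {28, 29} × {18, 19, 20}, {28, 29, 30} × {18, 19}, {28, 29, 30} × {19, 20}, {29, 30} × {18, 19, 20}, {28, 29, 30} × {18, 19, 20}}; |τ_{X×Y}| = 48.

Enumerate products U × V with U ∈ τ_X, V ∈ τ_Y (deduplicated):
  ∅ × ∅ = {} (∅)
  {29} × {19} = {(29,19)}
  {28, 29} × {19} = {(28,19), (29,19)}
  {29} × {18, 19} = {(29,18), (29,19)}
  {29} × {19, 20} = {(29,19), (29,20)}
  {29, 30} × {19} = {(29,19), (30,19)}
  {28, 29, 30} × {19} = {(28,19), (29,19), (30,19)}
  {29} × {18, 19, 20} = {(29,18), (29,19), (29,20)}
  {28, 29} × {18, 19} = {(28,18), (28,19), (29,18), (29,19)}
  {28, 29} × {19, 20} = {(28,19), (28,20), (29,19), (29,20)}
  {29, 30} × {18, 19} = {(29,18), (29,19), (30,18), (30,19)}
  {29, 30} × {19, 20} = {(29,19), (29,20), (30,19), (30,20)}
  {28, 29} × {18, 19, 20} = {(28,18), (28,19), (28,20), (29,18), (29,19), (29,20)}
  {28, 29, 30} × {18, 19} = {(28,18), (28,19), (29,18), (29,19), (30,18), (30,19)}
  {28, 29, 30} × {19, 20} = {(28,19), (28,20), (29,19), (29,20), (30,19), (30,20)}
  {29, 30} × {18, 19, 20} = {(29,18), (29,19), (29,20), (30,18), (30,19), (30,20)}
  {28, 29, 30} × {18, 19, 20} = {(28,18), (28,19), (28,20), (29,18), (29,19), (29,20), (30,18), (30,19), (30,20)}
These 17 distinct sets form the basis B.
Close under arbitrary unions to get τ_{X×Y}; counting gives |τ_{X×Y}| = 48.


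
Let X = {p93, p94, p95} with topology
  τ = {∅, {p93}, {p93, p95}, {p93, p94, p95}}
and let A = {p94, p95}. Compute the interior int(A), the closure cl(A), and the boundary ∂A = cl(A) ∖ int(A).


int(A) = ∅, cl(A) = {p94, p95}, ∂A = {p94, p95}.

Closed sets in (X, τ) are complements of opens:
  closed(X, τ) = {∅, {p94}, {p94, p95}, {p93, p94, p95}}.
int(A) = ⋃ {U ∈ τ : U ⊆ A}. Opens contained in A: ∅.
Taking the union of these: int(A) = ∅.
cl(A) = ⋂ {C closed : A ⊆ C}. Closed sets containing A: {p94, p95}, {p93, p94, p95}.
Intersecting these: cl(A) = {p94, p95}.
∂A = cl(A) ∖ int(A) = {p94, p95} ∖ ∅ = {p94, p95}.


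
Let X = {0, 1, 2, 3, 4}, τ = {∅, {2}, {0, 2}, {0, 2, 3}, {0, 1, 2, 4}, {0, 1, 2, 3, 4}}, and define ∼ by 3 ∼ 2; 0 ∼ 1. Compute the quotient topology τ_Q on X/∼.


X/∼ = {[0=1], [2=3], [4]}; |τ_Q| = 2.

Equivalence classes: [0=1], [2=3], [4].
Quotient map π: X → X/∼ sends 0 ↦ [0=1], 1 ↦ [0=1], 2 ↦ [2=3], 3 ↦ [2=3], 4 ↦ [4].
For each subset V ⊆ X/∼, compute π^{-1}(V) ⊆ X and check whether π^{-1}(V) ∈ τ. V is open in τ_Q iff π^{-1}(V) ∈ τ.
  V = {}: π^{-1}(V) = ∅ ∈ τ ✓.
  V = {[0=1]}: π^{-1}(V) = {0, 1} ∉ τ ✗.
  V = {[2=3]}: π^{-1}(V) = {2, 3} ∉ τ ✗.
  V = {[0=1], [2=3]}: π^{-1}(V) = {0, 1, 2, 3} ∉ τ ✗.
  V = {[4]}: π^{-1}(V) = {4} ∉ τ ✗.
  V = {[0=1], [4]}: π^{-1}(V) = {0, 1, 4} ∉ τ ✗.
  V = {[2=3], [4]}: π^{-1}(V) = {2, 3, 4} ∉ τ ✗.
  V = {[0=1], [2=3], [4]}: π^{-1}(V) = {0, 1, 2, 3, 4} ∈ τ ✓.
Open sets in the quotient: τ_Q = {{}, {[0=1], [2=3], [4]}} (2 elements).


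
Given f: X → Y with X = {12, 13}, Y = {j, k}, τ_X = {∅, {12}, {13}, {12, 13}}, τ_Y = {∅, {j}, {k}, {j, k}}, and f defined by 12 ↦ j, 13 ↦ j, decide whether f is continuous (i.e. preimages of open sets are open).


f IS continuous.

Compute f^{-1}(U) for each U ∈ τ_Y:
  U = ∅: f^{-1}(U) = ∅ ∈ τ_X ✓.
  U = {j}: f^{-1}(U) = {12, 13} ∈ τ_X ✓.
  U = {k}: f^{-1}(U) = ∅ ∈ τ_X ✓.
  U = {j, k}: f^{-1}(U) = {12, 13} ∈ τ_X ✓.
Every preimage lies in τ_X, so f IS continuous.


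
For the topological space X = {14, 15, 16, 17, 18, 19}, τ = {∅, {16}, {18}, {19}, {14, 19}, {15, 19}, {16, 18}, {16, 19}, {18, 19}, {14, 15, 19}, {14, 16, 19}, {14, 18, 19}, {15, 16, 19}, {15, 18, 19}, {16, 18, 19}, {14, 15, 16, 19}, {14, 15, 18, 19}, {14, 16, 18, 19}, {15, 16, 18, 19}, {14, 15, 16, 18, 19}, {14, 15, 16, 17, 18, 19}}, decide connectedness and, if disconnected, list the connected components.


(X, τ) is connected.

Find clopen sets (U ∈ τ with X ∖ U ∈ τ):
  U = ∅, X ∖ U = {14, 15, 16, 17, 18, 19} — both open, so U is clopen.
  U = {14, 15, 16, 17, 18, 19}, X ∖ U = ∅ — both open, so U is clopen.
Only trivial clopens (∅ and X) exist, so (X, τ) is connected.
Compute connected components by grouping points that agree on all clopens:
  component: {14, 15, 16, 17, 18, 19}


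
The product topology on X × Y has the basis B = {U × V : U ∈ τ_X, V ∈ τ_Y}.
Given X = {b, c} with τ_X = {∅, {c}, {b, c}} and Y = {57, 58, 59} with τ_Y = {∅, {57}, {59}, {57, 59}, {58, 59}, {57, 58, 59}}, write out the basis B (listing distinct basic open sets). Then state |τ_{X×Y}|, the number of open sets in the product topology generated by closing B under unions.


Basis B = {∅ × ∅, {c} × {57}, {c} × {59}, {b, c} × {57}, {b, c} × {59}, {c} × {57, 59}, {c} × {58, 59}, {c} × {57, 58, 59}, {b, c} × {57, 59}, {b, c} × {58, 59}, {b, c} × {57, 58, 59}}; |τ_{X×Y}| = 18.

Enumerate products U × V with U ∈ τ_X, V ∈ τ_Y (deduplicated):
  ∅ × ∅ = {} (∅)
  {c} × {57} = {(c,57)}
  {c} × {59} = {(c,59)}
  {b, c} × {57} = {(b,57), (c,57)}
  {b, c} × {59} = {(b,59), (c,59)}
  {c} × {57, 59} = {(c,57), (c,59)}
  {c} × {58, 59} = {(c,58), (c,59)}
  {c} × {57, 58, 59} = {(c,57), (c,58), (c,59)}
  {b, c} × {57, 59} = {(b,57), (b,59), (c,57), (c,59)}
  {b, c} × {58, 59} = {(b,58), (b,59), (c,58), (c,59)}
  {b, c} × {57, 58, 59} = {(b,57), (b,58), (b,59), (c,57), (c,58), (c,59)}
These 11 distinct sets form the basis B.
Close under arbitrary unions to get τ_{X×Y}; counting gives |τ_{X×Y}| = 18.


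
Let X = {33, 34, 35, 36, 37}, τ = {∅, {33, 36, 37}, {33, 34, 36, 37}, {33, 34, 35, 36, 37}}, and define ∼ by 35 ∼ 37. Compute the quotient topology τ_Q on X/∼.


X/∼ = {[33], [34], [35=37], [36]}; |τ_Q| = 2.

Equivalence classes: [33], [34], [35=37], [36].
Quotient map π: X → X/∼ sends 33 ↦ [33], 34 ↦ [34], 35 ↦ [35=37], 36 ↦ [36], 37 ↦ [35=37].
For each subset V ⊆ X/∼, compute π^{-1}(V) ⊆ X and check whether π^{-1}(V) ∈ τ. V is open in τ_Q iff π^{-1}(V) ∈ τ.
  V = {}: π^{-1}(V) = ∅ ∈ τ ✓.
  V = {[33]}: π^{-1}(V) = {33} ∉ τ ✗.
  V = {[34]}: π^{-1}(V) = {34} ∉ τ ✗.
  V = {[33], [34]}: π^{-1}(V) = {33, 34} ∉ τ ✗.
  V = {[35=37]}: π^{-1}(V) = {35, 37} ∉ τ ✗.
  V = {[33], [35=37]}: π^{-1}(V) = {33, 35, 37} ∉ τ ✗.
  V = {[34], [35=37]}: π^{-1}(V) = {34, 35, 37} ∉ τ ✗.
  V = {[33], [34], [35=37]}: π^{-1}(V) = {33, 34, 35, 37} ∉ τ ✗.
  V = {[36]}: π^{-1}(V) = {36} ∉ τ ✗.
  V = {[33], [36]}: π^{-1}(V) = {33, 36} ∉ τ ✗.
  V = {[34], [36]}: π^{-1}(V) = {34, 36} ∉ τ ✗.
  V = {[33], [34], [36]}: π^{-1}(V) = {33, 34, 36} ∉ τ ✗.
  V = {[35=37], [36]}: π^{-1}(V) = {35, 36, 37} ∉ τ ✗.
  V = {[33], [35=37], [36]}: π^{-1}(V) = {33, 35, 36, 37} ∉ τ ✗.
  V = {[34], [35=37], [36]}: π^{-1}(V) = {34, 35, 36, 37} ∉ τ ✗.
  V = {[33], [34], [35=37], [36]}: π^{-1}(V) = {33, 34, 35, 36, 37} ∈ τ ✓.
Open sets in the quotient: τ_Q = {{}, {[33], [34], [35=37], [36]}} (2 elements).


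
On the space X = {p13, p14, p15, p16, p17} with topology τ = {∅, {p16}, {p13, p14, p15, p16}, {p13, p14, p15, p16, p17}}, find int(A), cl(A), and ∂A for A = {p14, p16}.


int(A) = {p16}, cl(A) = {p13, p14, p15, p16, p17}, ∂A = {p13, p14, p15, p17}.

Closed sets in (X, τ) are complements of opens:
  closed(X, τ) = {∅, {p17}, {p13, p14, p15, p17}, {p13, p14, p15, p16, p17}}.
int(A) = ⋃ {U ∈ τ : U ⊆ A}. Opens contained in A: ∅, {p16}.
Taking the union of these: int(A) = {p16}.
cl(A) = ⋂ {C closed : A ⊆ C}. Closed sets containing A: {p13, p14, p15, p16, p17}.
Intersecting these: cl(A) = {p13, p14, p15, p16, p17}.
∂A = cl(A) ∖ int(A) = {p13, p14, p15, p16, p17} ∖ {p16} = {p13, p14, p15, p17}.


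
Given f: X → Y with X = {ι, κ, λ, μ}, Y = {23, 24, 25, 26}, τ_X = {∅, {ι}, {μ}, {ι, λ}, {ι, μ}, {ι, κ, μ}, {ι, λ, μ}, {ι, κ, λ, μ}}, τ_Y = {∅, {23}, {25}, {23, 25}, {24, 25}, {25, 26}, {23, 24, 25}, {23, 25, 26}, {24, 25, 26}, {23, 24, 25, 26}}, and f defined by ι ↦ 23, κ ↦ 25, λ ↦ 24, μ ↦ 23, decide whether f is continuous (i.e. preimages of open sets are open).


f is NOT continuous.

Compute f^{-1}(U) for each U ∈ τ_Y:
  U = ∅: f^{-1}(U) = ∅ ∈ τ_X ✓.
  U = {23}: f^{-1}(U) = {ι, μ} ∈ τ_X ✓.
  U = {25}: f^{-1}(U) = {κ} ∉ τ_X ✗.
  U = {23, 25}: f^{-1}(U) = {ι, κ, μ} ∈ τ_X ✓.
  U = {24, 25}: f^{-1}(U) = {κ, λ} ∉ τ_X ✗.
  U = {25, 26}: f^{-1}(U) = {κ} ∉ τ_X ✗.
  U = {23, 24, 25}: f^{-1}(U) = {ι, κ, λ, μ} ∈ τ_X ✓.
  U = {23, 25, 26}: f^{-1}(U) = {ι, κ, μ} ∈ τ_X ✓.
  U = {24, 25, 26}: f^{-1}(U) = {κ, λ} ∉ τ_X ✗.
  U = {23, 24, 25, 26}: f^{-1}(U) = {ι, κ, λ, μ} ∈ τ_X ✓.
Found U = {25} with f^{-1}(U) = {κ} not in τ_X. Therefore f is NOT continuous.


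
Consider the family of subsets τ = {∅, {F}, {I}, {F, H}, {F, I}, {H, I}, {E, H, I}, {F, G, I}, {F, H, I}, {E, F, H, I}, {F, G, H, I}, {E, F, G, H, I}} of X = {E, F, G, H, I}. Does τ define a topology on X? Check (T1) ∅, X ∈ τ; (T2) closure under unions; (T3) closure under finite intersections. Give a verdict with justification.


τ is NOT a topology on X.

Axiom (T1): ∅ ∈ τ? Yes; X ∈ τ? Yes.
Axiom (T2/T3): check pairwise unions and intersections of members of τ.
Counterexample for (T3): {F, H} ∩ {H, I} = {H} ∉ τ. Therefore τ is NOT a topology.


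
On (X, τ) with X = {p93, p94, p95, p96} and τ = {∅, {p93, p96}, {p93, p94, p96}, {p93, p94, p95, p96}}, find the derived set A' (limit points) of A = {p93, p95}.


A' = {p94, p95, p96}

For each x ∈ X, list the open sets U ∈ τ with x ∈ U, then check whether U ∩ (A ∖ {x}) ≠ ∅ for every such U.
  x = p93: open {p93, p96} ∋ x has {p93, p96} ∩ (A ∖ {p93}) = ∅, so x is NOT a limit point.
  x = p94: opens ∋ x are {p93, p94, p96}, {p93, p94, p95, p96}; each meets A ∖ {p94}, so x IS a limit point.
  x = p95: opens ∋ x are {p93, p94, p95, p96}; each meets A ∖ {p95}, so x IS a limit point.
  x = p96: opens ∋ x are {p93, p96}, {p93, p94, p96}, {p93, p94, p95, p96}; each meets A ∖ {p96}, so x IS a limit point.
Collecting: A' = {p94, p95, p96}.


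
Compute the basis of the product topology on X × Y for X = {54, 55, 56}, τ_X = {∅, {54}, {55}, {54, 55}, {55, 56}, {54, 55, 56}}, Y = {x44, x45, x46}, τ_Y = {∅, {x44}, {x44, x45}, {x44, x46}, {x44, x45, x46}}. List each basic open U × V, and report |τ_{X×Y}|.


Basis B = {∅ × ∅, {54} × {x44}, {55} × {x44}, {54} × {x44, x45}, {54} × {x44, x46}, {54, 55} × {x44}, {55} × {x44, x45}, {55} × {x44, x46}, {55, 56} × {x44}, {54} × {x44, x45, x46}, {54, 55, 56} × {x44}, {55} × {x44, x45, x46}, {54, 55} × {x44, x45}, {54, 55} × {x44, x46}, {55, 56} × {x44, x45}, {55, 56} × {x44, x46}, {54, 55} × {x44, x45, x46}, {54, 55, 56} × {x44, x45}, {54, 55, 56} × {x44, x46}, {55, 56} × {x44, x45, x46}, {54, 55, 56} × {x44, x45, x46}}; |τ_{X×Y}| = 70.

Enumerate products U × V with U ∈ τ_X, V ∈ τ_Y (deduplicated):
  ∅ × ∅ = {} (∅)
  {54} × {x44} = {(54,x44)}
  {55} × {x44} = {(55,x44)}
  {54} × {x44, x45} = {(54,x44), (54,x45)}
  {54} × {x44, x46} = {(54,x44), (54,x46)}
  {54, 55} × {x44} = {(54,x44), (55,x44)}
  {55} × {x44, x45} = {(55,x44), (55,x45)}
  {55} × {x44, x46} = {(55,x44), (55,x46)}
  {55, 56} × {x44} = {(55,x44), (56,x44)}
  {54} × {x44, x45, x46} = {(54,x44), (54,x45), (54,x46)}
  {54, 55, 56} × {x44} = {(54,x44), (55,x44), (56,x44)}
  {55} × {x44, x45, x46} = {(55,x44), (55,x45), (55,x46)}
  {54, 55} × {x44, x45} = {(54,x44), (54,x45), (55,x44), (55,x45)}
  {54, 55} × {x44, x46} = {(54,x44), (54,x46), (55,x44), (55,x46)}
  {55, 56} × {x44, x45} = {(55,x44), (55,x45), (56,x44), (56,x45)}
  {55, 56} × {x44, x46} = {(55,x44), (55,x46), (56,x44), (56,x46)}
  {54, 55} × {x44, x45, x46} = {(54,x44), (54,x45), (54,x46), (55,x44), (55,x45), (55,x46)}
  {54, 55, 56} × {x44, x45} = {(54,x44), (54,x45), (55,x44), (55,x45), (56,x44), (56,x45)}
  {54, 55, 56} × {x44, x46} = {(54,x44), (54,x46), (55,x44), (55,x46), (56,x44), (56,x46)}
  {55, 56} × {x44, x45, x46} = {(55,x44), (55,x45), (55,x46), (56,x44), (56,x45), (56,x46)}
  {54, 55, 56} × {x44, x45, x46} = {(54,x44), (54,x45), (54,x46), (55,x44), (55,x45), (55,x46), (56,x44), (56,x45), (56,x46)}
These 21 distinct sets form the basis B.
Close under arbitrary unions to get τ_{X×Y}; counting gives |τ_{X×Y}| = 70.


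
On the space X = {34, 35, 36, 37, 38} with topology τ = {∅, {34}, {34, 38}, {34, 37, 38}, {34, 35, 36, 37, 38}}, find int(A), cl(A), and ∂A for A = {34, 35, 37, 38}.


int(A) = {34, 37, 38}, cl(A) = {34, 35, 36, 37, 38}, ∂A = {35, 36}.

Closed sets in (X, τ) are complements of opens:
  closed(X, τ) = {∅, {35, 36}, {35, 36, 37}, {35, 36, 37, 38}, {34, 35, 36, 37, 38}}.
int(A) = ⋃ {U ∈ τ : U ⊆ A}. Opens contained in A: ∅, {34}, {34, 38}, {34, 37, 38}.
Taking the union of these: int(A) = {34, 37, 38}.
cl(A) = ⋂ {C closed : A ⊆ C}. Closed sets containing A: {34, 35, 36, 37, 38}.
Intersecting these: cl(A) = {34, 35, 36, 37, 38}.
∂A = cl(A) ∖ int(A) = {34, 35, 36, 37, 38} ∖ {34, 37, 38} = {35, 36}.


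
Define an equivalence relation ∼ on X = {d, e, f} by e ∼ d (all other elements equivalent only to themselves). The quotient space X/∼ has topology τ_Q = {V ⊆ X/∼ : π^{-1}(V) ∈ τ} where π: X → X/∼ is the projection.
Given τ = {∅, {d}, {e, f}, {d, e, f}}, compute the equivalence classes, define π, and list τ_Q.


X/∼ = {[d=e], [f]}; |τ_Q| = 2.

Equivalence classes: [d=e], [f].
Quotient map π: X → X/∼ sends d ↦ [d=e], e ↦ [d=e], f ↦ [f].
For each subset V ⊆ X/∼, compute π^{-1}(V) ⊆ X and check whether π^{-1}(V) ∈ τ. V is open in τ_Q iff π^{-1}(V) ∈ τ.
  V = {}: π^{-1}(V) = ∅ ∈ τ ✓.
  V = {[d=e]}: π^{-1}(V) = {d, e} ∉ τ ✗.
  V = {[f]}: π^{-1}(V) = {f} ∉ τ ✗.
  V = {[d=e], [f]}: π^{-1}(V) = {d, e, f} ∈ τ ✓.
Open sets in the quotient: τ_Q = {{}, {[d=e], [f]}} (2 elements).


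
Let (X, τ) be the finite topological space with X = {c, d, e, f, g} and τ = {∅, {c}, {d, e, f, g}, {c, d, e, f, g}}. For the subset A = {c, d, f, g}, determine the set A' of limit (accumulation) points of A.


A' = {d, e, f, g}

For each x ∈ X, list the open sets U ∈ τ with x ∈ U, then check whether U ∩ (A ∖ {x}) ≠ ∅ for every such U.
  x = c: open {c} ∋ x has {c} ∩ (A ∖ {c}) = ∅, so x is NOT a limit point.
  x = d: opens ∋ x are {d, e, f, g}, {c, d, e, f, g}; each meets A ∖ {d}, so x IS a limit point.
  x = e: opens ∋ x are {d, e, f, g}, {c, d, e, f, g}; each meets A ∖ {e}, so x IS a limit point.
  x = f: opens ∋ x are {d, e, f, g}, {c, d, e, f, g}; each meets A ∖ {f}, so x IS a limit point.
  x = g: opens ∋ x are {d, e, f, g}, {c, d, e, f, g}; each meets A ∖ {g}, so x IS a limit point.
Collecting: A' = {d, e, f, g}.


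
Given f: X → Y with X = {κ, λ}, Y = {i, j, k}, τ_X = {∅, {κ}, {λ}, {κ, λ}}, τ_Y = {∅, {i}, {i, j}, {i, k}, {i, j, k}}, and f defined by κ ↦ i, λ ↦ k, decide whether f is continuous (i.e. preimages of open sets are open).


f IS continuous.

Compute f^{-1}(U) for each U ∈ τ_Y:
  U = ∅: f^{-1}(U) = ∅ ∈ τ_X ✓.
  U = {i}: f^{-1}(U) = {κ} ∈ τ_X ✓.
  U = {i, j}: f^{-1}(U) = {κ} ∈ τ_X ✓.
  U = {i, k}: f^{-1}(U) = {κ, λ} ∈ τ_X ✓.
  U = {i, j, k}: f^{-1}(U) = {κ, λ} ∈ τ_X ✓.
Every preimage lies in τ_X, so f IS continuous.


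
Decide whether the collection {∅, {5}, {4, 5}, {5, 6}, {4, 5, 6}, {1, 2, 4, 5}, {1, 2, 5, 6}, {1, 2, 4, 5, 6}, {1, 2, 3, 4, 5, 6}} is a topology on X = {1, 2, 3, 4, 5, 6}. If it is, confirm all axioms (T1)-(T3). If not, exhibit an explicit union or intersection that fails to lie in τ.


τ is NOT a topology on X.

Axiom (T1): ∅ ∈ τ? Yes; X ∈ τ? Yes.
Axiom (T2/T3): check pairwise unions and intersections of members of τ.
Counterexample for (T3): {1, 2, 4, 5} ∩ {1, 2, 5, 6} = {1, 2, 5} ∉ τ. Therefore τ is NOT a topology.


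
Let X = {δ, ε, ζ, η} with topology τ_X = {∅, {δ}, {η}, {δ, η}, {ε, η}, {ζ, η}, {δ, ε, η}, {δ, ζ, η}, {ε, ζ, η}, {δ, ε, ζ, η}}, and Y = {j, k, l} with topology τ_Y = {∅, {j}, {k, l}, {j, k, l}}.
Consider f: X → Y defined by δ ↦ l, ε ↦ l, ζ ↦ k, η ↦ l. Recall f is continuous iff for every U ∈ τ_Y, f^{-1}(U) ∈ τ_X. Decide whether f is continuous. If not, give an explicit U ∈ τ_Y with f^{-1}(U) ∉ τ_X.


f IS continuous.

Compute f^{-1}(U) for each U ∈ τ_Y:
  U = ∅: f^{-1}(U) = ∅ ∈ τ_X ✓.
  U = {j}: f^{-1}(U) = ∅ ∈ τ_X ✓.
  U = {k, l}: f^{-1}(U) = {δ, ε, ζ, η} ∈ τ_X ✓.
  U = {j, k, l}: f^{-1}(U) = {δ, ε, ζ, η} ∈ τ_X ✓.
Every preimage lies in τ_X, so f IS continuous.


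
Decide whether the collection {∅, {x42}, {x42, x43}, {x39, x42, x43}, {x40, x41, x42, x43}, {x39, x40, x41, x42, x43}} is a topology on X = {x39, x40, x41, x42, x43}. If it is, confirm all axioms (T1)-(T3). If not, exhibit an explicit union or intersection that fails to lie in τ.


τ IS a topology on X.

Axiom (T1): ∅ ∈ τ? Yes; X ∈ τ? Yes.
Axiom (T2/T3): check pairwise unions and intersections of members of τ.
All pairwise intersections and unions checked — each lies in τ. Therefore τ satisfies (T1), (T2), (T3): it IS a topology on X.


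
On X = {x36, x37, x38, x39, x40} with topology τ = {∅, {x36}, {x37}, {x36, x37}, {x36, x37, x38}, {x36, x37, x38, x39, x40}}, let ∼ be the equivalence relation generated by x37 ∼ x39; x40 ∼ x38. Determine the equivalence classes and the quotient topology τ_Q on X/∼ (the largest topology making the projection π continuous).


X/∼ = {[x36], [x37=x39], [x38=x40]}; |τ_Q| = 3.

Equivalence classes: [x36], [x37=x39], [x38=x40].
Quotient map π: X → X/∼ sends x36 ↦ [x36], x37 ↦ [x37=x39], x38 ↦ [x38=x40], x39 ↦ [x37=x39], x40 ↦ [x38=x40].
For each subset V ⊆ X/∼, compute π^{-1}(V) ⊆ X and check whether π^{-1}(V) ∈ τ. V is open in τ_Q iff π^{-1}(V) ∈ τ.
  V = {}: π^{-1}(V) = ∅ ∈ τ ✓.
  V = {[x36]}: π^{-1}(V) = {x36} ∈ τ ✓.
  V = {[x37=x39]}: π^{-1}(V) = {x37, x39} ∉ τ ✗.
  V = {[x36], [x37=x39]}: π^{-1}(V) = {x36, x37, x39} ∉ τ ✗.
  V = {[x38=x40]}: π^{-1}(V) = {x38, x40} ∉ τ ✗.
  V = {[x36], [x38=x40]}: π^{-1}(V) = {x36, x38, x40} ∉ τ ✗.
  V = {[x37=x39], [x38=x40]}: π^{-1}(V) = {x37, x38, x39, x40} ∉ τ ✗.
  V = {[x36], [x37=x39], [x38=x40]}: π^{-1}(V) = {x36, x37, x38, x39, x40} ∈ τ ✓.
Open sets in the quotient: τ_Q = {{}, {[x36]}, {[x36], [x37=x39], [x38=x40]}} (3 elements).


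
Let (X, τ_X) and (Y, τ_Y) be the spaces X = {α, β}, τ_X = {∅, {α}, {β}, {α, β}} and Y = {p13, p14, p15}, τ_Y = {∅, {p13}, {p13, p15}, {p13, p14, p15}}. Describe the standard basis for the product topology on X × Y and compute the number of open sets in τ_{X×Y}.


Basis B = {∅ × ∅, {α} × {p13}, {β} × {p13}, {α} × {p13, p15}, {α, β} × {p13}, {β} × {p13, p15}, {α} × {p13, p14, p15}, {β} × {p13, p14, p15}, {α, β} × {p13, p15}, {α, β} × {p13, p14, p15}}; |τ_{X×Y}| = 16.

Enumerate products U × V with U ∈ τ_X, V ∈ τ_Y (deduplicated):
  ∅ × ∅ = {} (∅)
  {α} × {p13} = {(α,p13)}
  {β} × {p13} = {(β,p13)}
  {α} × {p13, p15} = {(α,p13), (α,p15)}
  {α, β} × {p13} = {(α,p13), (β,p13)}
  {β} × {p13, p15} = {(β,p13), (β,p15)}
  {α} × {p13, p14, p15} = {(α,p13), (α,p14), (α,p15)}
  {β} × {p13, p14, p15} = {(β,p13), (β,p14), (β,p15)}
  {α, β} × {p13, p15} = {(α,p13), (α,p15), (β,p13), (β,p15)}
  {α, β} × {p13, p14, p15} = {(α,p13), (α,p14), (α,p15), (β,p13), (β,p14), (β,p15)}
These 10 distinct sets form the basis B.
Close under arbitrary unions to get τ_{X×Y}; counting gives |τ_{X×Y}| = 16.


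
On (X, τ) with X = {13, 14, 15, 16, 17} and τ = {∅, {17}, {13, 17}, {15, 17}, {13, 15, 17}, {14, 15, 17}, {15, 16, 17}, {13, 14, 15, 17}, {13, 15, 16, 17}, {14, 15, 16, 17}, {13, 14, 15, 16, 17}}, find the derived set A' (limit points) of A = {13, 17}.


A' = {13, 14, 15, 16}

For each x ∈ X, list the open sets U ∈ τ with x ∈ U, then check whether U ∩ (A ∖ {x}) ≠ ∅ for every such U.
  x = 13: opens ∋ x are {13, 17}, {13, 15, 17}, {13, 14, 15, 17}, {13, 15, 16, 17}, {13, 14, 15, 16, 17}; each meets A ∖ {13}, so x IS a limit point.
  x = 14: opens ∋ x are {14, 15, 17}, {13, 14, 15, 17}, {14, 15, 16, 17}, {13, 14, 15, 16, 17}; each meets A ∖ {14}, so x IS a limit point.
  x = 15: opens ∋ x are {15, 17}, {13, 15, 17}, {14, 15, 17}, {15, 16, 17}, {13, 14, 15, 17}, {13, 15, 16, 17}, {14, 15, 16, 17}, {13, 14, 15, 16, 17}; each meets A ∖ {15}, so x IS a limit point.
  x = 16: opens ∋ x are {15, 16, 17}, {13, 15, 16, 17}, {14, 15, 16, 17}, {13, 14, 15, 16, 17}; each meets A ∖ {16}, so x IS a limit point.
  x = 17: open {17} ∋ x has {17} ∩ (A ∖ {17}) = ∅, so x is NOT a limit point.
Collecting: A' = {13, 14, 15, 16}.


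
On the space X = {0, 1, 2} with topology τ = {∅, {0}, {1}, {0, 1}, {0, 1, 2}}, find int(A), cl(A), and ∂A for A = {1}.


int(A) = {1}, cl(A) = {1, 2}, ∂A = {2}.

Closed sets in (X, τ) are complements of opens:
  closed(X, τ) = {∅, {2}, {0, 2}, {1, 2}, {0, 1, 2}}.
int(A) = ⋃ {U ∈ τ : U ⊆ A}. Opens contained in A: ∅, {1}.
Taking the union of these: int(A) = {1}.
cl(A) = ⋂ {C closed : A ⊆ C}. Closed sets containing A: {1, 2}, {0, 1, 2}.
Intersecting these: cl(A) = {1, 2}.
∂A = cl(A) ∖ int(A) = {1, 2} ∖ {1} = {2}.


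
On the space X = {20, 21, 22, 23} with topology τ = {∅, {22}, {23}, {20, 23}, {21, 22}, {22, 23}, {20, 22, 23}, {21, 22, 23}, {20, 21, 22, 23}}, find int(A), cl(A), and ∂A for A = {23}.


int(A) = {23}, cl(A) = {20, 23}, ∂A = {20}.

Closed sets in (X, τ) are complements of opens:
  closed(X, τ) = {∅, {20}, {21}, {20, 21}, {20, 23}, {21, 22}, {20, 21, 22}, {20, 21, 23}, {20, 21, 22, 23}}.
int(A) = ⋃ {U ∈ τ : U ⊆ A}. Opens contained in A: ∅, {23}.
Taking the union of these: int(A) = {23}.
cl(A) = ⋂ {C closed : A ⊆ C}. Closed sets containing A: {20, 23}, {20, 21, 23}, {20, 21, 22, 23}.
Intersecting these: cl(A) = {20, 23}.
∂A = cl(A) ∖ int(A) = {20, 23} ∖ {23} = {20}.


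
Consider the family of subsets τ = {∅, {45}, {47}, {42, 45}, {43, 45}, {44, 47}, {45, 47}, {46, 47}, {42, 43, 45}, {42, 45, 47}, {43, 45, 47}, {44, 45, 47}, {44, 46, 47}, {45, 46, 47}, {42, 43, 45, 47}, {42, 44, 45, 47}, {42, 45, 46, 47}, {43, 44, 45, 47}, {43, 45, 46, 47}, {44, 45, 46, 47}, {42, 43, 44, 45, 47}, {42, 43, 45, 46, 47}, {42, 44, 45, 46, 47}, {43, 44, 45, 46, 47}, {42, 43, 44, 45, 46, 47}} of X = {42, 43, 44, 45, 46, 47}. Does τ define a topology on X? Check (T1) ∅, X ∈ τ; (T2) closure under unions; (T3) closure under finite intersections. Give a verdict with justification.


τ IS a topology on X.

Axiom (T1): ∅ ∈ τ? Yes; X ∈ τ? Yes.
Axiom (T2/T3): check pairwise unions and intersections of members of τ.
All pairwise intersections and unions checked — each lies in τ. Therefore τ satisfies (T1), (T2), (T3): it IS a topology on X.


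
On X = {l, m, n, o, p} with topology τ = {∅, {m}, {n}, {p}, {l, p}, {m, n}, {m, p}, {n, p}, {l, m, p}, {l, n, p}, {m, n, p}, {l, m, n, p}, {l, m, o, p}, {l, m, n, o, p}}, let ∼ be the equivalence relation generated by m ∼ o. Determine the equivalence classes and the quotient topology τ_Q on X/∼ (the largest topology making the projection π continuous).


X/∼ = {[l], [m=o], [n], [p]}; |τ_Q| = 8.

Equivalence classes: [l], [m=o], [n], [p].
Quotient map π: X → X/∼ sends l ↦ [l], m ↦ [m=o], n ↦ [n], o ↦ [m=o], p ↦ [p].
For each subset V ⊆ X/∼, compute π^{-1}(V) ⊆ X and check whether π^{-1}(V) ∈ τ. V is open in τ_Q iff π^{-1}(V) ∈ τ.
  V = {}: π^{-1}(V) = ∅ ∈ τ ✓.
  V = {[l]}: π^{-1}(V) = {l} ∉ τ ✗.
  V = {[m=o]}: π^{-1}(V) = {m, o} ∉ τ ✗.
  V = {[l], [m=o]}: π^{-1}(V) = {l, m, o} ∉ τ ✗.
  V = {[n]}: π^{-1}(V) = {n} ∈ τ ✓.
  V = {[l], [n]}: π^{-1}(V) = {l, n} ∉ τ ✗.
  V = {[m=o], [n]}: π^{-1}(V) = {m, n, o} ∉ τ ✗.
  V = {[l], [m=o], [n]}: π^{-1}(V) = {l, m, n, o} ∉ τ ✗.
  V = {[p]}: π^{-1}(V) = {p} ∈ τ ✓.
  V = {[l], [p]}: π^{-1}(V) = {l, p} ∈ τ ✓.
  V = {[m=o], [p]}: π^{-1}(V) = {m, o, p} ∉ τ ✗.
  V = {[l], [m=o], [p]}: π^{-1}(V) = {l, m, o, p} ∈ τ ✓.
  V = {[n], [p]}: π^{-1}(V) = {n, p} ∈ τ ✓.
  V = {[l], [n], [p]}: π^{-1}(V) = {l, n, p} ∈ τ ✓.
  V = {[m=o], [n], [p]}: π^{-1}(V) = {m, n, o, p} ∉ τ ✗.
  V = {[l], [m=o], [n], [p]}: π^{-1}(V) = {l, m, n, o, p} ∈ τ ✓.
Open sets in the quotient: τ_Q = {{}, {[n]}, {[p]}, {[l], [p]}, {[l], [m=o], [p]}, {[n], [p]}, {[l], [n], [p]}, {[l], [m=o], [n], [p]}} (8 elements).


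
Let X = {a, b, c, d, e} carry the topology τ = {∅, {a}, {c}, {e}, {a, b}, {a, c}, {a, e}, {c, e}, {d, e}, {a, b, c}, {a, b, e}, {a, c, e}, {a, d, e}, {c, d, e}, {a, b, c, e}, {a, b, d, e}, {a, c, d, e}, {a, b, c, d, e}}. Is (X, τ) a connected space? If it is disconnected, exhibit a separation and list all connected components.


(X, τ) is disconnected; components = [{c}, {a, b}, {d, e}].

Find clopen sets (U ∈ τ with X ∖ U ∈ τ):
  U = ∅, X ∖ U = {a, b, c, d, e} — both open, so U is clopen.
  U = {c}, X ∖ U = {a, b, d, e} — both open, so U is clopen.
  U = {a, b}, X ∖ U = {c, d, e} — both open, so U is clopen.
  U = {d, e}, X ∖ U = {a, b, c} — both open, so U is clopen.
  U = {a, b, c}, X ∖ U = {d, e} — both open, so U is clopen.
  U = {c, d, e}, X ∖ U = {a, b} — both open, so U is clopen.
  U = {a, b, d, e}, X ∖ U = {c} — both open, so U is clopen.
  U = {a, b, c, d, e}, X ∖ U = ∅ — both open, so U is clopen.
Nontrivial clopen(s) exist: e.g. {c}. So (X, τ) is disconnected.
Compute connected components by grouping points that agree on all clopens:
  component: {c}
  component: {a, b}
  component: {d, e}


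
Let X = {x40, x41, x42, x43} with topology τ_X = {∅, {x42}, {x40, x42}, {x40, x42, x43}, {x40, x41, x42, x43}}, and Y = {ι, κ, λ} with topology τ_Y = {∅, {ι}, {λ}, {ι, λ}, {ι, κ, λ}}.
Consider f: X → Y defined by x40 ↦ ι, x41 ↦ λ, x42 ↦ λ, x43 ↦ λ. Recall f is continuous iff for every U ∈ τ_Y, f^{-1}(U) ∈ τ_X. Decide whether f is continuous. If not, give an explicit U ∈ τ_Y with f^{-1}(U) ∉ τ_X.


f is NOT continuous.

Compute f^{-1}(U) for each U ∈ τ_Y:
  U = ∅: f^{-1}(U) = ∅ ∈ τ_X ✓.
  U = {ι}: f^{-1}(U) = {x40} ∉ τ_X ✗.
  U = {λ}: f^{-1}(U) = {x41, x42, x43} ∉ τ_X ✗.
  U = {ι, λ}: f^{-1}(U) = {x40, x41, x42, x43} ∈ τ_X ✓.
  U = {ι, κ, λ}: f^{-1}(U) = {x40, x41, x42, x43} ∈ τ_X ✓.
Found U = {ι} with f^{-1}(U) = {x40} not in τ_X. Therefore f is NOT continuous.


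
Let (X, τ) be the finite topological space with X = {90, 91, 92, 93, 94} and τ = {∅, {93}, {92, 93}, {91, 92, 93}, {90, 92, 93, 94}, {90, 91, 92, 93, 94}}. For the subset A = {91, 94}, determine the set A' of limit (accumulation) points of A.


A' = {90}

For each x ∈ X, list the open sets U ∈ τ with x ∈ U, then check whether U ∩ (A ∖ {x}) ≠ ∅ for every such U.
  x = 90: opens ∋ x are {90, 92, 93, 94}, {90, 91, 92, 93, 94}; each meets A ∖ {90}, so x IS a limit point.
  x = 91: open {91, 92, 93} ∋ x has {91, 92, 93} ∩ (A ∖ {91}) = ∅, so x is NOT a limit point.
  x = 92: open {92, 93} ∋ x has {92, 93} ∩ (A ∖ {92}) = ∅, so x is NOT a limit point.
  x = 93: open {93} ∋ x has {93} ∩ (A ∖ {93}) = ∅, so x is NOT a limit point.
  x = 94: open {90, 92, 93, 94} ∋ x has {90, 92, 93, 94} ∩ (A ∖ {94}) = ∅, so x is NOT a limit point.
Collecting: A' = {90}.


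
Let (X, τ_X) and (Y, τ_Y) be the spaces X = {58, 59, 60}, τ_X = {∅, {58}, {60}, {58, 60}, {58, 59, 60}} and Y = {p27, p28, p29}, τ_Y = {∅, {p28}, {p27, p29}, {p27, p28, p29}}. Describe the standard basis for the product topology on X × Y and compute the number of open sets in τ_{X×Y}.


Basis B = {∅ × ∅, {58} × {p28}, {60} × {p28}, {58} × {p27, p29}, {58, 60} × {p28}, {60} × {p27, p29}, {58} × {p27, p28, p29}, {58, 59, 60} × {p28}, {60} × {p27, p28, p29}, {58, 60} × {p27, p29}, {58, 60} × {p27, p28, p29}, {58, 59, 60} × {p27, p29}, {58, 59, 60} × {p27, p28, p29}}; |τ_{X×Y}| = 25.

Enumerate products U × V with U ∈ τ_X, V ∈ τ_Y (deduplicated):
  ∅ × ∅ = {} (∅)
  {58} × {p28} = {(58,p28)}
  {60} × {p28} = {(60,p28)}
  {58} × {p27, p29} = {(58,p27), (58,p29)}
  {58, 60} × {p28} = {(58,p28), (60,p28)}
  {60} × {p27, p29} = {(60,p27), (60,p29)}
  {58} × {p27, p28, p29} = {(58,p27), (58,p28), (58,p29)}
  {58, 59, 60} × {p28} = {(58,p28), (59,p28), (60,p28)}
  {60} × {p27, p28, p29} = {(60,p27), (60,p28), (60,p29)}
  {58, 60} × {p27, p29} = {(58,p27), (58,p29), (60,p27), (60,p29)}
  {58, 60} × {p27, p28, p29} = {(58,p27), (58,p28), (58,p29), (60,p27), (60,p28), (60,p29)}
  {58, 59, 60} × {p27, p29} = {(58,p27), (58,p29), (59,p27), (59,p29), (60,p27), (60,p29)}
  {58, 59, 60} × {p27, p28, p29} = {(58,p27), (58,p28), (58,p29), (59,p27), (59,p28), (59,p29), (60,p27), (60,p28), (60,p29)}
These 13 distinct sets form the basis B.
Close under arbitrary unions to get τ_{X×Y}; counting gives |τ_{X×Y}| = 25.


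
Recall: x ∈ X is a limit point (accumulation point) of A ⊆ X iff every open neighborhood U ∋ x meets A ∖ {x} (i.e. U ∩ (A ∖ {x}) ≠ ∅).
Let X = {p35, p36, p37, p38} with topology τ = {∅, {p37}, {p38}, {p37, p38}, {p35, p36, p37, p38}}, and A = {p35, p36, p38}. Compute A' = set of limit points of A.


A' = {p35, p36}

For each x ∈ X, list the open sets U ∈ τ with x ∈ U, then check whether U ∩ (A ∖ {x}) ≠ ∅ for every such U.
  x = p35: opens ∋ x are {p35, p36, p37, p38}; each meets A ∖ {p35}, so x IS a limit point.
  x = p36: opens ∋ x are {p35, p36, p37, p38}; each meets A ∖ {p36}, so x IS a limit point.
  x = p37: open {p37} ∋ x has {p37} ∩ (A ∖ {p37}) = ∅, so x is NOT a limit point.
  x = p38: open {p38} ∋ x has {p38} ∩ (A ∖ {p38}) = ∅, so x is NOT a limit point.
Collecting: A' = {p35, p36}.


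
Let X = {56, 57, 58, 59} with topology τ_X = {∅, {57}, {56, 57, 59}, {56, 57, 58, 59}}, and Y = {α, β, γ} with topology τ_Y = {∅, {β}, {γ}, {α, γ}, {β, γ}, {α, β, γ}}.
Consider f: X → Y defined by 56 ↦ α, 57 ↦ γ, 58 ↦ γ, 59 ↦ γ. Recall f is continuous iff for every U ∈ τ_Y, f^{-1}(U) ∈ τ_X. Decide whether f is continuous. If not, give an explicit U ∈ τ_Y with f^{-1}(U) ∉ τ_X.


f is NOT continuous.

Compute f^{-1}(U) for each U ∈ τ_Y:
  U = ∅: f^{-1}(U) = ∅ ∈ τ_X ✓.
  U = {β}: f^{-1}(U) = ∅ ∈ τ_X ✓.
  U = {γ}: f^{-1}(U) = {57, 58, 59} ∉ τ_X ✗.
  U = {α, γ}: f^{-1}(U) = {56, 57, 58, 59} ∈ τ_X ✓.
  U = {β, γ}: f^{-1}(U) = {57, 58, 59} ∉ τ_X ✗.
  U = {α, β, γ}: f^{-1}(U) = {56, 57, 58, 59} ∈ τ_X ✓.
Found U = {γ} with f^{-1}(U) = {57, 58, 59} not in τ_X. Therefore f is NOT continuous.


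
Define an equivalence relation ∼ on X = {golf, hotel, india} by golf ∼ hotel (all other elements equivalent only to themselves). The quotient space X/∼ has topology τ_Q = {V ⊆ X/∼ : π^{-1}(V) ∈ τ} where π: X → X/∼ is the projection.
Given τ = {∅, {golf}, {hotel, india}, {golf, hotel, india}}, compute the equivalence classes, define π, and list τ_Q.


X/∼ = {[golf=hotel], [india]}; |τ_Q| = 2.

Equivalence classes: [golf=hotel], [india].
Quotient map π: X → X/∼ sends golf ↦ [golf=hotel], hotel ↦ [golf=hotel], india ↦ [india].
For each subset V ⊆ X/∼, compute π^{-1}(V) ⊆ X and check whether π^{-1}(V) ∈ τ. V is open in τ_Q iff π^{-1}(V) ∈ τ.
  V = {}: π^{-1}(V) = ∅ ∈ τ ✓.
  V = {[golf=hotel]}: π^{-1}(V) = {golf, hotel} ∉ τ ✗.
  V = {[india]}: π^{-1}(V) = {india} ∉ τ ✗.
  V = {[golf=hotel], [india]}: π^{-1}(V) = {golf, hotel, india} ∈ τ ✓.
Open sets in the quotient: τ_Q = {{}, {[golf=hotel], [india]}} (2 elements).


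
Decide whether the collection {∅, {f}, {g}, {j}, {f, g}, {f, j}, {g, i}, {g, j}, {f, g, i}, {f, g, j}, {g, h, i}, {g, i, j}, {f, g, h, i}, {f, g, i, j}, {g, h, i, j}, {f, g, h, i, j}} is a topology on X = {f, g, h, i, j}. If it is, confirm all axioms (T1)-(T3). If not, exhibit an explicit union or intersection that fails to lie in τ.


τ IS a topology on X.

Axiom (T1): ∅ ∈ τ? Yes; X ∈ τ? Yes.
Axiom (T2/T3): check pairwise unions and intersections of members of τ.
All pairwise intersections and unions checked — each lies in τ. Therefore τ satisfies (T1), (T2), (T3): it IS a topology on X.


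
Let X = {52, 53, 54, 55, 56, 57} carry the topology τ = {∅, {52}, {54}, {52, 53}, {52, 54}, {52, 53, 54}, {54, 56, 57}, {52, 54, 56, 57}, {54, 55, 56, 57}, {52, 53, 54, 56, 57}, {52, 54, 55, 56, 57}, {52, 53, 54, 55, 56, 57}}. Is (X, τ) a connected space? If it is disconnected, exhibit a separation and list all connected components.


(X, τ) is disconnected; components = [{52, 53}, {54, 55, 56, 57}].

Find clopen sets (U ∈ τ with X ∖ U ∈ τ):
  U = ∅, X ∖ U = {52, 53, 54, 55, 56, 57} — both open, so U is clopen.
  U = {52, 53}, X ∖ U = {54, 55, 56, 57} — both open, so U is clopen.
  U = {54, 55, 56, 57}, X ∖ U = {52, 53} — both open, so U is clopen.
  U = {52, 53, 54, 55, 56, 57}, X ∖ U = ∅ — both open, so U is clopen.
Nontrivial clopen(s) exist: e.g. {52, 53}. So (X, τ) is disconnected.
Compute connected components by grouping points that agree on all clopens:
  component: {52, 53}
  component: {54, 55, 56, 57}


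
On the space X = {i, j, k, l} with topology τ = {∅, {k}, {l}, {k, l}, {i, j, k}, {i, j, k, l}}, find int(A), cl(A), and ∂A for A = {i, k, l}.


int(A) = {k, l}, cl(A) = {i, j, k, l}, ∂A = {i, j}.

Closed sets in (X, τ) are complements of opens:
  closed(X, τ) = {∅, {l}, {i, j}, {i, j, k}, {i, j, l}, {i, j, k, l}}.
int(A) = ⋃ {U ∈ τ : U ⊆ A}. Opens contained in A: ∅, {k}, {l}, {k, l}.
Taking the union of these: int(A) = {k, l}.
cl(A) = ⋂ {C closed : A ⊆ C}. Closed sets containing A: {i, j, k, l}.
Intersecting these: cl(A) = {i, j, k, l}.
∂A = cl(A) ∖ int(A) = {i, j, k, l} ∖ {k, l} = {i, j}.
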